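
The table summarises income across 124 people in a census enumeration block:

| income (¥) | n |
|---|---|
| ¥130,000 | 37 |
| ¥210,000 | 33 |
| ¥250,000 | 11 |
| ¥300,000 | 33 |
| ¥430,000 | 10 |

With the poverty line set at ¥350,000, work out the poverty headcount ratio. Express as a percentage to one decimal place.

91.9%

114 of the 124 people have income below ¥350,000.
H = 114/124 = 91.9%.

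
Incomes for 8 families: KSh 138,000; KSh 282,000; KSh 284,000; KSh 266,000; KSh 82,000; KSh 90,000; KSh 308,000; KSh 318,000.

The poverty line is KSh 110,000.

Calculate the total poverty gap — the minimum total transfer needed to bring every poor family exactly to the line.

Incomes under z: KSh 82,000, KSh 90,000 (q = 2 of N = 8).
Individual gaps: 110000−82000 = 28000; 110000−90000 = 20000.
Aggregate gap = KSh 48,000.

KSh 48,000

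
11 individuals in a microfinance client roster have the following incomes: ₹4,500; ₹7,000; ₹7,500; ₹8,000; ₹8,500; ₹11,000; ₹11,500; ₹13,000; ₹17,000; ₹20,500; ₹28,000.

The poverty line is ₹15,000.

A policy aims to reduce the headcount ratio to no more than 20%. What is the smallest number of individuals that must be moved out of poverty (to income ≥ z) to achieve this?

8 of the 11 individuals are poor, so H = 8/11 = 0.727.
A headcount ratio of at most 20% allows at most ⌊0.20 × 11⌋ = 2 poor individuals.
So at least 8 − 2 = 6 must be lifted.

6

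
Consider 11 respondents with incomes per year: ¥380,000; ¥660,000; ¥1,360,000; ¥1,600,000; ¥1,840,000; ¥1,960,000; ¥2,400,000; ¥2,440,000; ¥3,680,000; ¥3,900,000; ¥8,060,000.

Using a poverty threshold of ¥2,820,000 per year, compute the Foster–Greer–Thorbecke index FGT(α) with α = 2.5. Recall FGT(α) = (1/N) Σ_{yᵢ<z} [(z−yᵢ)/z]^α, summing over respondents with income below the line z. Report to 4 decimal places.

Below z: ¥380,000, ¥660,000, ¥1,360,000, ¥1,600,000, ¥1,840,000, ¥1,960,000, ¥2,400,000, ¥2,440,000 (q = 8 of N = 11).
Gap ratios (z−y)/z: (2820000−380000)/2820000 = 0.8652; (2820000−660000)/2820000 = 0.7660; (2820000−1360000)/2820000 = 0.5177; (2820000−1600000)/2820000 = 0.4326; (2820000−1840000)/2820000 = 0.3475; (2820000−1960000)/2820000 = 0.3050; (2820000−2400000)/2820000 = 0.1489; (2820000−2440000)/2820000 = 0.1348.
Raised to α = 2.5: 0.69639; 0.51347; 0.19287; 0.12311; 0.07119; 0.05136; 0.00856; 0.00667.
Sum = 1.663607; FGT(2.5) = 1.663607 / 11 = 0.1512.

0.1512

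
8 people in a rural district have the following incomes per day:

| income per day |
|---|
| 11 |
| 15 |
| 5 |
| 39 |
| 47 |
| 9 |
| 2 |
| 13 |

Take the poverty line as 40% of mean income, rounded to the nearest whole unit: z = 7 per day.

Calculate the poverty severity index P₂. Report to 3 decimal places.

Incomes under z: 2, 5 (q = 2 of N = 8).
Relative gaps: (7−2)/7 = 0.7143; (7−5)/7 = 0.2857.
Squared: 0.5102; 0.0816.
Sum = 0.591837; P₂ = 0.591837 / 8 = 0.074.

0.074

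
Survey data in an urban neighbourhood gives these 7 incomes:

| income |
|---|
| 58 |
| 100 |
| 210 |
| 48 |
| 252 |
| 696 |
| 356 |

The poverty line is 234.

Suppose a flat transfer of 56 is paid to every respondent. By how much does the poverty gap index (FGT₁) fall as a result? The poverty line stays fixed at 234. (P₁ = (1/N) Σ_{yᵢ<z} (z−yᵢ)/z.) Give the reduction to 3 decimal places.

0.117

Before: below the line — 48, 58, 100, 210; poverty gap index (FGT₁) = 0.31746.
After the 56 transfer: below the line — 104, 114, 156; poverty gap index (FGT₁) = 0.20024.
Reduction = 0.31746 − 0.20024 = 0.117.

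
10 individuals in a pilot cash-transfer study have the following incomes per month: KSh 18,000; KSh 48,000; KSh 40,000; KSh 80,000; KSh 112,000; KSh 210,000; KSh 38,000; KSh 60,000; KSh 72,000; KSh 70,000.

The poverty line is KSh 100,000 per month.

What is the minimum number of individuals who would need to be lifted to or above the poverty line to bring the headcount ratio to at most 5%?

8

Currently q = 8 of N = 10 are below the line (H = 0.800).
A headcount ratio of at most 5% allows at most ⌊0.05 × 10⌋ = 0 poor individuals.
So at least 8 − 0 = 8 must be lifted.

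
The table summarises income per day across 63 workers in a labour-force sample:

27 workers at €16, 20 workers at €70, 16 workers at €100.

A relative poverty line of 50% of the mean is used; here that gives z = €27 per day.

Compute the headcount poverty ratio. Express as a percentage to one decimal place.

42.9%

27 of the 63 workers have income below €27.
H = 27/63 = 42.9%.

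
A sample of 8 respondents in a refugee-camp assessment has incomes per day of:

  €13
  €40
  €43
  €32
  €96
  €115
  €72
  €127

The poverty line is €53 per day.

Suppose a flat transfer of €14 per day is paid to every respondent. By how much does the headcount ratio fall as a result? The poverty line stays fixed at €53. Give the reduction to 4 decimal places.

Before: below the line — €13, €32, €40, €43; headcount ratio = 0.500000.
After the €14 transfer: below the line — €27, €46; headcount ratio = 0.250000.
Reduction = 0.500000 − 0.250000 = 0.2500.

0.2500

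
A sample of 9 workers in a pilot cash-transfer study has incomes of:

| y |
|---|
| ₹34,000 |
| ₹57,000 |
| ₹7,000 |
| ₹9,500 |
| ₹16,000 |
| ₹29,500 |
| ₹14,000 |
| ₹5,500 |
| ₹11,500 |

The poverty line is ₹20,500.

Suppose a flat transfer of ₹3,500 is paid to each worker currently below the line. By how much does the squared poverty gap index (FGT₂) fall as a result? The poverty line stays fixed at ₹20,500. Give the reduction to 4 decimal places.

0.0907

Before: below the line — ₹5,500, ₹7,000, ₹9,500, ₹11,500, ₹14,000, ₹16,000; squared poverty gap index (FGT₂) = 0.177606.
After the ₹3,500 transfer: below the line — ₹9,000, ₹10,500, ₹13,000, ₹15,000, ₹17,500, ₹19,500; squared poverty gap index (FGT₂) = 0.086919.
Reduction = 0.177606 − 0.086919 = 0.0907.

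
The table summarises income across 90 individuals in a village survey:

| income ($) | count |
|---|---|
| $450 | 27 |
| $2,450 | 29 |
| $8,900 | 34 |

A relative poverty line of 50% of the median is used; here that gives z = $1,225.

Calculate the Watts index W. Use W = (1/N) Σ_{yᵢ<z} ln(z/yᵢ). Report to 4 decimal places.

0.3004

Poor units: 27×$450 (q = 27 of N = 90).
ln(z/y) terms: ln(1225/450) = 1.0014 (×27).
W = 27.039111 / 90 = 0.3004.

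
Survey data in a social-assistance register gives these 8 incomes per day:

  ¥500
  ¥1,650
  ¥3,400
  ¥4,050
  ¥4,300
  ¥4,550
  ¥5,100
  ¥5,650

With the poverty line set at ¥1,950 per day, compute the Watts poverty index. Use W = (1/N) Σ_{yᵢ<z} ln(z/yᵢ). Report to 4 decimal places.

Below the line: ¥500, ¥1,650 (q = 2 of N = 8).
ln(z/y) terms: ln(1950/500) = 1.3610; ln(1950/1650) = 0.1671.
W = 1.528031 / 8 = 0.1910.

0.1910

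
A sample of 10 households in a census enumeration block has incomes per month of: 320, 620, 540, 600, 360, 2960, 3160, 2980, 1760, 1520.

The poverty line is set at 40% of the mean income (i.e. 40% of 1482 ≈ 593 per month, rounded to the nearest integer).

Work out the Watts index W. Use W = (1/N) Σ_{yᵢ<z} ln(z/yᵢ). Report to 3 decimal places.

Poor units: 320, 360, 540 (q = 3 of N = 10).
ln(z/y) terms: ln(593/320) = 0.6169; ln(593/360) = 0.4991; ln(593/540) = 0.0936.
W = 1.209589 / 10 = 0.121.

0.121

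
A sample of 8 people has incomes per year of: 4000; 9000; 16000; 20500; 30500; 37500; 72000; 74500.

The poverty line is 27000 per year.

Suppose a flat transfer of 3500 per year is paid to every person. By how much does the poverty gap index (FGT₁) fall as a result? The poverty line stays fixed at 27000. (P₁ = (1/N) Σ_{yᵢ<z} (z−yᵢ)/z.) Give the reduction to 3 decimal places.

0.065

Before: below the line — 4000, 9000, 16000, 20500; poverty gap index (FGT₁) = 0.27083.
After the 3500 transfer: below the line — 7500, 12500, 19500, 24000; poverty gap index (FGT₁) = 0.20602.
Reduction = 0.27083 − 0.20602 = 0.065.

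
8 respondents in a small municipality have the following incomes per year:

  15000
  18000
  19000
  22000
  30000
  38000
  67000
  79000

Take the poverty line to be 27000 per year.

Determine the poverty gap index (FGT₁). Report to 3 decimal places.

Poor units: 15000, 18000, 19000, 22000 (q = 4 of N = 8).
Relative gaps: (27000−15000)/27000 = 0.4444; (27000−18000)/27000 = 0.3333; (27000−19000)/27000 = 0.2963; (27000−22000)/27000 = 0.1852.
Sum of shortfalls = 1.259259; P₁ averages over all N: 1.259259 / 8 = 0.157.

0.157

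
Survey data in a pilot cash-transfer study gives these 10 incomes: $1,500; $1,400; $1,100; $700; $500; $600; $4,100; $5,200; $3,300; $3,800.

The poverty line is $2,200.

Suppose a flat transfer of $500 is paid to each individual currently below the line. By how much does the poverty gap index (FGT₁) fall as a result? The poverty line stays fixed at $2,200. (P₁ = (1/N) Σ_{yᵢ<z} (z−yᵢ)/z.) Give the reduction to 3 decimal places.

Before: below the line — $500, $600, $700, $1,100, $1,400, $1,500; poverty gap index (FGT₁) = 0.33636.
After the $500 transfer: below the line — $1,000, $1,100, $1,200, $1,600, $1,900, $2,000; poverty gap index (FGT₁) = 0.20000.
Reduction = 0.33636 − 0.20000 = 0.136.

0.136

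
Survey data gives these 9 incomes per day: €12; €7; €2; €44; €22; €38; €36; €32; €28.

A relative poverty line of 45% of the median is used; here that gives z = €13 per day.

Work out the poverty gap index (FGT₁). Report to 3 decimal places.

Poor units: €2, €7, €12 (q = 3 of N = 9).
Relative gaps: (13−2)/13 = 0.8462; (13−7)/13 = 0.4615; (13−12)/13 = 0.0769.
Sum of shortfalls = 1.384615; P₁ averages over all N: 1.384615 / 9 = 0.154.

0.154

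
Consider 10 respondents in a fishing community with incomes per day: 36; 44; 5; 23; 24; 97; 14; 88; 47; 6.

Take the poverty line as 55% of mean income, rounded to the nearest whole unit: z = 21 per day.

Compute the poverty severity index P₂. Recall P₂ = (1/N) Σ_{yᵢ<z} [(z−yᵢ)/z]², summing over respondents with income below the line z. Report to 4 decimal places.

0.1202

Below z: 5, 6, 14 (q = 3 of N = 10).
Relative gaps: (21−5)/21 = 0.7619; (21−6)/21 = 0.7143; (21−14)/21 = 0.3333.
Squared: 0.5805; 0.5102; 0.1111.
Sum = 1.201814; P₂ = 1.201814 / 10 = 0.1202.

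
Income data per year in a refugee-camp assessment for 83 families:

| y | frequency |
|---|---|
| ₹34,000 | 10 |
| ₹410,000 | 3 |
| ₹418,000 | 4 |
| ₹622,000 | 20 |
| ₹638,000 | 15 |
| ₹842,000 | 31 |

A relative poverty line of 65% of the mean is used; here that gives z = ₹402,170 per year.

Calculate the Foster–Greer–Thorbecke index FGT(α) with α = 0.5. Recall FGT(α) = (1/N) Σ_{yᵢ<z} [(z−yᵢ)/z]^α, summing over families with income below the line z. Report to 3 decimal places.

0.115

Below the line: 10×₹34,000 (q = 10 of N = 83).
Relative gaps: (402170−34000)/402170 = 0.9155 (×10).
Raised to α = 0.5: 0.95680 (×10).
Sum = 9.567960; FGT(0.5) = 9.567960 / 83 = 0.115.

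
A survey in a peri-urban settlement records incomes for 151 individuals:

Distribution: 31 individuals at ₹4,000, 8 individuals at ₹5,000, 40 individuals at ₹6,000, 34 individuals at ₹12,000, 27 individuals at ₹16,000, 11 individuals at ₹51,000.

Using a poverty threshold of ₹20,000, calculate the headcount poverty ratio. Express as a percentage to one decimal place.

92.7%

140 of the 151 individuals have income below ₹20,000.
H = 140/151 = 92.7%.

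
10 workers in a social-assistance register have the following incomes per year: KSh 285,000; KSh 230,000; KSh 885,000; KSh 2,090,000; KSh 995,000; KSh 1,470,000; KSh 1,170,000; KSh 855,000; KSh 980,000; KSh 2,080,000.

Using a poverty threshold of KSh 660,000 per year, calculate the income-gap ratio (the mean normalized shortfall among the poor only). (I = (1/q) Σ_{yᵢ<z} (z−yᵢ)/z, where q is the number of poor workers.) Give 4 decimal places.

0.6098

Poor units: KSh 230,000, KSh 285,000 (q = 2 of N = 10).
Shortfall ratios (z−y)/z: 0.6515, 0.5682; sum = 1.219697.
The income-gap ratio divides by q (the poor only): 1.219697 / 2 = 0.6098.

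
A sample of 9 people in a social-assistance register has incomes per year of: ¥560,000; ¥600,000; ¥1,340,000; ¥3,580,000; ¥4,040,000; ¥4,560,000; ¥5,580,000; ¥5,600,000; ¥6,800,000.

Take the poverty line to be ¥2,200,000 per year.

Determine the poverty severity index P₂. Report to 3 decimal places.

0.137

Below the line: ¥560,000, ¥600,000, ¥1,340,000 (q = 3 of N = 9).
Normalized shortfalls: (2200000−560000)/2200000 = 0.7455; (2200000−600000)/2200000 = 0.7273; (2200000−1340000)/2200000 = 0.3909.
Squared: 0.5557; 0.5289; 0.1528.
Sum = 1.237438; P₂ = 1.237438 / 9 = 0.137.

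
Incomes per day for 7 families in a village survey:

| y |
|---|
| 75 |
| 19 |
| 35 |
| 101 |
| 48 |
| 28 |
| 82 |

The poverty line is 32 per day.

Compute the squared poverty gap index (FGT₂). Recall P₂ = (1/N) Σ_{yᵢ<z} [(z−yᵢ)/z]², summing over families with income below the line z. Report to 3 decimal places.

Below the line: 19, 28 (q = 2 of N = 7).
Relative gaps: (32−19)/32 = 0.4062; (32−28)/32 = 0.1250.
Squared: 0.1650; 0.0156.
Sum = 0.180664; P₂ = 0.180664 / 7 = 0.026.

0.026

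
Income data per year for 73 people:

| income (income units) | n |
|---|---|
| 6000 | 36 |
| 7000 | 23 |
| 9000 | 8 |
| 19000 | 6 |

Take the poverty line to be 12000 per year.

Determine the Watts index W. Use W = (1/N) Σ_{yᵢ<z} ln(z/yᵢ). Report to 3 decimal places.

Incomes under z: 36×6000, 23×7000, 8×9000 (q = 67 of N = 73).
ln(z/y) terms: ln(12000/6000) = 0.6931 (×36); ln(12000/7000) = 0.5390 (×23); ln(12000/9000) = 0.2877 (×8).
W = 39.651675 / 73 = 0.543.

0.543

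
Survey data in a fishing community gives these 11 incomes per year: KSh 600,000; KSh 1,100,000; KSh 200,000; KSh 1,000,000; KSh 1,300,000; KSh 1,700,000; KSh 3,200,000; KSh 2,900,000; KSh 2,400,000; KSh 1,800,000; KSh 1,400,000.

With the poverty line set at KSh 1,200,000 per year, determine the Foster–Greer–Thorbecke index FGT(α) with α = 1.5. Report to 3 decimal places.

Below z: KSh 200,000, KSh 600,000, KSh 1,000,000, KSh 1,100,000 (q = 4 of N = 11).
Gap ratios (z−y)/z: (1200000−200000)/1200000 = 0.8333; (1200000−600000)/1200000 = 0.5000; (1200000−1000000)/1200000 = 0.1667; (1200000−1100000)/1200000 = 0.0833.
Raised to α = 1.5: 0.76073; 0.35355; 0.06804; 0.02406.
Sum = 1.206377; FGT(1.5) = 1.206377 / 11 = 0.110.

0.110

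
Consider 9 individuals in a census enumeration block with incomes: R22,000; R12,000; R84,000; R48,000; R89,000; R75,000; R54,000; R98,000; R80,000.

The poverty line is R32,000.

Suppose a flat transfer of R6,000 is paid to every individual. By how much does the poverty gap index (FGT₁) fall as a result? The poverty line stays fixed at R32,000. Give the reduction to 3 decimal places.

0.042

Before: below the line — R12,000, R22,000; poverty gap index (FGT₁) = 0.10417.
After the R6,000 transfer: below the line — R18,000, R28,000; poverty gap index (FGT₁) = 0.06250.
Reduction = 0.10417 − 0.06250 = 0.042.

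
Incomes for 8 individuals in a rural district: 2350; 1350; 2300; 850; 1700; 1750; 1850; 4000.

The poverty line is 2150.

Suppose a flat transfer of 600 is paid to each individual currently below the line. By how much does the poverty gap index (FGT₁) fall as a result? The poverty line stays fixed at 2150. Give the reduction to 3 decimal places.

Before: below the line — 850, 1350, 1700, 1750, 1850; poverty gap index (FGT₁) = 0.18895.
After the 600 transfer: below the line — 1450, 1950; poverty gap index (FGT₁) = 0.05233.
Reduction = 0.18895 − 0.05233 = 0.137.

0.137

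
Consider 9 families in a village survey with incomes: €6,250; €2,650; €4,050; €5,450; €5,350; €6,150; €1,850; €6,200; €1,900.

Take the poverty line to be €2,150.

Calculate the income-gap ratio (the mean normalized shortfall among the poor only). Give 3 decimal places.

0.128

Below z: €1,850, €1,900 (q = 2 of N = 9).
Relative gaps: 0.1395, 0.1163; sum = 0.255814.
The income-gap ratio divides by q (the poor only): 0.255814 / 2 = 0.128.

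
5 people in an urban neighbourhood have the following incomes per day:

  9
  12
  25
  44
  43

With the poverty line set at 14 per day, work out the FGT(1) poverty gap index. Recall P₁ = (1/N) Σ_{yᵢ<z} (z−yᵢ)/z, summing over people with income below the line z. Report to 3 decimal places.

0.100

Poor units: 9, 12 (q = 2 of N = 5).
Relative gaps: (14−9)/14 = 0.3571; (14−12)/14 = 0.1429.
Sum of shortfalls = 0.500000; P₁ averages over all N: 0.500000 / 5 = 0.100.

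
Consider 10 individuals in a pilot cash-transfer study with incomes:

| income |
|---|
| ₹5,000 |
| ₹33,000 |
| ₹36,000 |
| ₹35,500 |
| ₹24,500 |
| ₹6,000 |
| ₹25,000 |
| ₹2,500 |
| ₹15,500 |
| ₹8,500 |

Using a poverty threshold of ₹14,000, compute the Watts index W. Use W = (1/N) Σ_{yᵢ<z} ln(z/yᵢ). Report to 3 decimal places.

0.410

Poor units: ₹2,500, ₹5,000, ₹6,000, ₹8,500 (q = 4 of N = 10).
Log shortfalls: ln(14000/2500) = 1.7228; ln(14000/5000) = 1.0296; ln(14000/6000) = 0.8473; ln(14000/8500) = 0.4990.
W = 4.098675 / 10 = 0.410.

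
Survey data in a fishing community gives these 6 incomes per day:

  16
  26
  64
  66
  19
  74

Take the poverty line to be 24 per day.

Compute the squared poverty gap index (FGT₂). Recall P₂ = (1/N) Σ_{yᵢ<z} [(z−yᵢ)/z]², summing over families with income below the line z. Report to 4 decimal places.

Poor units: 16, 19 (q = 2 of N = 6).
Shortfall ratios: (24−16)/24 = 0.3333; (24−19)/24 = 0.2083.
Squared: 0.1111; 0.0434.
Sum = 0.154514; P₂ = 0.154514 / 6 = 0.0258.

0.0258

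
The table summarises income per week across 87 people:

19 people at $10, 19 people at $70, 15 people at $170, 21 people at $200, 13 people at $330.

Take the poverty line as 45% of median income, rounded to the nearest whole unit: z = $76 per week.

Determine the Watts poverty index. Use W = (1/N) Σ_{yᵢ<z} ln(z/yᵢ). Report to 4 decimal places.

0.4609

Poor units: 19×$10, 19×$70 (q = 38 of N = 87).
Log gaps: ln(76/10) = 2.0281 (×19); ln(76/70) = 0.0822 (×19).
W = 40.097341 / 87 = 0.4609.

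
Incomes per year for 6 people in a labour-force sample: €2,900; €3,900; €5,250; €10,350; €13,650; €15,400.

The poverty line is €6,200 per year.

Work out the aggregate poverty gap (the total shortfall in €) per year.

Incomes under z: €2,900, €3,900, €5,250 (q = 3 of N = 6).
Individual gaps: 6200−2900 = 3300; 6200−3900 = 2300; 6200−5250 = 950.
Aggregate gap = €6,550.

€6,550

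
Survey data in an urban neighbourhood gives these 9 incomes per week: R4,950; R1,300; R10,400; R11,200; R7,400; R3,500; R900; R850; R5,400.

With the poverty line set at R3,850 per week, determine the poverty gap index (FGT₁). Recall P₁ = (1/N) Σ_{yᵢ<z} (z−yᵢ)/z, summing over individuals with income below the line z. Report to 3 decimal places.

Incomes under z: R850, R900, R1,300, R3,500 (q = 4 of N = 9).
Relative gaps: (3850−850)/3850 = 0.7792; (3850−900)/3850 = 0.7662; (3850−1300)/3850 = 0.6623; (3850−3500)/3850 = 0.0909.
Σ = 2.298701. Dividing by the full population N = 9 gives P₁ = 0.255.

0.255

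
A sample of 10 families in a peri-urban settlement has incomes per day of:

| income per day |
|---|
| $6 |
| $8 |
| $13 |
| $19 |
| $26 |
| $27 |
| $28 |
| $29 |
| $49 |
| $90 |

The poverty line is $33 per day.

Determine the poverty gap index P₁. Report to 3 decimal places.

0.327

Below z: $6, $8, $13, $19, $26, $27, $28, $29 (q = 8 of N = 10).
Relative gaps: (33−6)/33 = 0.8182; (33−8)/33 = 0.7576; (33−13)/33 = 0.6061; (33−19)/33 = 0.4242; (33−26)/33 = 0.2121; (33−27)/33 = 0.1818; (33−28)/33 = 0.1515; (33−29)/33 = 0.1212.
Σ = 3.272727. Dividing by the full population N = 10 gives P₁ = 0.327.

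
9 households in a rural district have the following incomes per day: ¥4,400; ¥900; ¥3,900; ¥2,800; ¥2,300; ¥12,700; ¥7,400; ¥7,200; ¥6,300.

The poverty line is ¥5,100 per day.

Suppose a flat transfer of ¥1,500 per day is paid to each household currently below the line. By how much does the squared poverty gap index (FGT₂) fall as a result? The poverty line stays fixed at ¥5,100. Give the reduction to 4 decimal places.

Before: below the line — ¥900, ¥2,300, ¥2,800, ¥3,900, ¥4,400; squared poverty gap index (FGT₂) = 0.139690.
After the ¥1,500 transfer: below the line — ¥2,400, ¥3,800, ¥4,300; squared poverty gap index (FGT₂) = 0.041095.
Reduction = 0.139690 − 0.041095 = 0.0986.

0.0986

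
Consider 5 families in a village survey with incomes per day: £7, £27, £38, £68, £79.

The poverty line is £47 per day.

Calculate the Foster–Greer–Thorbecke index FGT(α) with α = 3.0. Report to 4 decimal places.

Below z: £7, £27, £38 (q = 3 of N = 5).
Shortfall ratios: (47−7)/47 = 0.8511; (47−27)/47 = 0.4255; (47−38)/47 = 0.1915.
Raised to α = 3.0: 0.61643; 0.07705; 0.00702.
Sum = 0.700510; FGT(3.0) = 0.700510 / 5 = 0.1401.

0.1401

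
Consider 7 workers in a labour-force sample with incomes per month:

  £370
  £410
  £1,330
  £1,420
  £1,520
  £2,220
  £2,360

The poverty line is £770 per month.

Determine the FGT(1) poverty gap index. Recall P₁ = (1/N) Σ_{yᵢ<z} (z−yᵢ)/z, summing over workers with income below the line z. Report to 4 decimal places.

0.1410

Below the line: £370, £410 (q = 2 of N = 7).
Normalized shortfalls: (770−370)/770 = 0.5195; (770−410)/770 = 0.4675.
Σ = 0.987013. Dividing by the full population N = 7 gives P₁ = 0.1410.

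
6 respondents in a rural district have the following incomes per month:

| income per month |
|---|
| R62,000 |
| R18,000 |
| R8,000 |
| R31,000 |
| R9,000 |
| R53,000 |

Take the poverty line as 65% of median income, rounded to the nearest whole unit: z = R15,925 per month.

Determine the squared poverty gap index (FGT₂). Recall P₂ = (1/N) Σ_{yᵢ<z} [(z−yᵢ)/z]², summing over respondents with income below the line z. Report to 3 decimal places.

Poor units: R8,000, R9,000 (q = 2 of N = 6).
Gap ratios (z−y)/z: (15925−8000)/15925 = 0.4976; (15925−9000)/15925 = 0.4349.
Squared: 0.2477; 0.1891.
Sum = 0.436746; P₂ = 0.436746 / 6 = 0.073.

0.073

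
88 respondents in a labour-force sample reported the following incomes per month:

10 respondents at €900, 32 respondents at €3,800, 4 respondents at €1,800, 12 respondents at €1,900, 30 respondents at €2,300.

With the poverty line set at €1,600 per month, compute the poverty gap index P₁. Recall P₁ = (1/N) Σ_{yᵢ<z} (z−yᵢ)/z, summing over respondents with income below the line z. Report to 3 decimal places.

Below z: 10×€900 (q = 10 of N = 88).
Relative gaps: (1600−900)/1600 = 0.4375 (×10).
Sum of shortfalls = 4.375000; P₁ averages over all N: 4.375000 / 88 = 0.050.

0.050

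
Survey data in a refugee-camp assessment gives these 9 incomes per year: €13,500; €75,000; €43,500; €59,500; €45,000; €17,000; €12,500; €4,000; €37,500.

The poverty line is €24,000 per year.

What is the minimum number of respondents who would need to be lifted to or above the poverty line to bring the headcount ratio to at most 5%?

4 of the 9 respondents are poor, so H = 4/9 = 0.444.
A headcount ratio of at most 5% allows at most ⌊0.05 × 9⌋ = 0 poor respondents.
So at least 4 − 0 = 4 must be lifted.

4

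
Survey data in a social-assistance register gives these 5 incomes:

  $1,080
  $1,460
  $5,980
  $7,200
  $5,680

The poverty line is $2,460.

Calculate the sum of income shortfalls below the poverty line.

Below the line: $1,080, $1,460 (q = 2 of N = 5).
Individual gaps: 2460−1080 = 1380; 2460−1460 = 1000.
Aggregate gap = $2,380.

$2,380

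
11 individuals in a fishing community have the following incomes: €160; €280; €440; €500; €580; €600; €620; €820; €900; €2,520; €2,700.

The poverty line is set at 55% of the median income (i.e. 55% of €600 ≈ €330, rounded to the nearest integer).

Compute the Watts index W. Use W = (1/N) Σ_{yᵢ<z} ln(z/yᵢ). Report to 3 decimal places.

Incomes under z: €160, €280 (q = 2 of N = 11).
ln(z/y) terms: ln(330/160) = 0.7239; ln(330/280) = 0.1643.
W = 0.888222 / 11 = 0.081.

0.081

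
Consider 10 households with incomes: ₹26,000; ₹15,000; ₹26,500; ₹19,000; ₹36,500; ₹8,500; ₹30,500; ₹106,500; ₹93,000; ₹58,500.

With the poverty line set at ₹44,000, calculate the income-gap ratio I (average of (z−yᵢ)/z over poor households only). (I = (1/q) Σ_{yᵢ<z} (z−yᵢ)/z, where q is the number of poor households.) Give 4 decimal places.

0.4740

Below the line: ₹8,500, ₹15,000, ₹19,000, ₹26,000, ₹26,500, ₹30,500, ₹36,500 (q = 7 of N = 10).
Shortfall ratios (z−y)/z: 0.8068, 0.6591, 0.5682, 0.4091, 0.3977, 0.3068, 0.1705; sum = 3.318182.
I averages over the q = 7 poor units only: 3.318182 / 7 = 0.4740.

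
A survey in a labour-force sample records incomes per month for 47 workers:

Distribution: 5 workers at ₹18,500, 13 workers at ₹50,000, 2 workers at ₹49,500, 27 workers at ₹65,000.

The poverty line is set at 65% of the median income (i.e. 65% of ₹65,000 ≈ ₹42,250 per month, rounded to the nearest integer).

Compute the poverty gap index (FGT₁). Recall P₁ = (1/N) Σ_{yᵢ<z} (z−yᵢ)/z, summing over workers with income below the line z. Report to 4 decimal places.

Below z: 5×₹18,500 (q = 5 of N = 47).
Gap ratios (z−y)/z: (42250−18500)/42250 = 0.5621 (×5).
Σ = 2.810651. Dividing by the full population N = 47 gives P₁ = 0.0598.

0.0598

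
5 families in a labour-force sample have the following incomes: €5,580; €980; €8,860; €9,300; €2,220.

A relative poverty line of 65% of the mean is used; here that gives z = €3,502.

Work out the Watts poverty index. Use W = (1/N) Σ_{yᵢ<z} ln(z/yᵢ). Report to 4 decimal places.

0.3459

Below z: €980, €2,220 (q = 2 of N = 5).
Log shortfalls: ln(3502/980) = 1.2735; ln(3502/2220) = 0.4558.
W = 1.729364 / 5 = 0.3459.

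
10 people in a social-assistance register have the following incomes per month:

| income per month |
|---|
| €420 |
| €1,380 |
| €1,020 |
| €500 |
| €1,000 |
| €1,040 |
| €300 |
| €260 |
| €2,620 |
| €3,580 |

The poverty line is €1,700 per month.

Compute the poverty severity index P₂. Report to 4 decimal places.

0.2977

Poor units: €260, €300, €420, €500, €1,000, €1,020, €1,040, €1,380 (q = 8 of N = 10).
Shortfall ratios: (1700−260)/1700 = 0.8471; (1700−300)/1700 = 0.8235; (1700−420)/1700 = 0.7529; (1700−500)/1700 = 0.7059; (1700−1000)/1700 = 0.4118; (1700−1020)/1700 = 0.4000; (1700−1040)/1700 = 0.3882; (1700−1380)/1700 = 0.1882.
Squared: 0.7175; 0.6782; 0.5669; 0.4983; 0.1696; 0.1600; 0.1507; 0.0354.
Sum = 2.976609; P₂ = 2.976609 / 10 = 0.2977.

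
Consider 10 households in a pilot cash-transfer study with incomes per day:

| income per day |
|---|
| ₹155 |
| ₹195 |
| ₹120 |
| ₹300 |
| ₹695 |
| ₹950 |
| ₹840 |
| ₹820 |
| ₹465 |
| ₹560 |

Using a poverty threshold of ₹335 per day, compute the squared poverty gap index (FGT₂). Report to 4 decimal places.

0.0886

Incomes under z: ₹120, ₹155, ₹195, ₹300 (q = 4 of N = 10).
Gap ratios (z−y)/z: (335−120)/335 = 0.6418; (335−155)/335 = 0.5373; (335−195)/335 = 0.4179; (335−300)/335 = 0.1045.
Squared: 0.4119; 0.2887; 0.1746; 0.0109.
Sum = 0.886166; P₂ = 0.886166 / 10 = 0.0886.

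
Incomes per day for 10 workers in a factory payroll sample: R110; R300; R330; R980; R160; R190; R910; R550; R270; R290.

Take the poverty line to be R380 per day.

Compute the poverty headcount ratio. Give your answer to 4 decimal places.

0.7000

7 of the 10 workers have income below R380.
H = 7/10 = 0.7000.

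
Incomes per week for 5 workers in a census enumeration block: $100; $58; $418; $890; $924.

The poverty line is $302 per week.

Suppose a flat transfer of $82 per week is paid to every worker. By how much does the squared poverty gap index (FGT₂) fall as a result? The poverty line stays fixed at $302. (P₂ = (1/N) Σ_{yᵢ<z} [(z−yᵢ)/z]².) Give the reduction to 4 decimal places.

0.1309

Before: below the line — $58, $100; squared poverty gap index (FGT₂) = 0.220034.
After the $82 transfer: below the line — $140, $182; squared poverty gap index (FGT₂) = 0.089128.
Reduction = 0.220034 − 0.089128 = 0.1309.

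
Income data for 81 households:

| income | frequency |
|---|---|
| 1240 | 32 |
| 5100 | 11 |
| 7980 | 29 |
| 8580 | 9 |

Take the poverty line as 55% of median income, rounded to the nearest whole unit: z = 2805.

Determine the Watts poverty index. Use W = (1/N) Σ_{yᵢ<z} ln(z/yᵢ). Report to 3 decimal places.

0.322

Below z: 32×1240 (q = 32 of N = 81).
Log gaps: ln(2805/1240) = 0.8163 (×32).
W = 26.121349 / 81 = 0.322.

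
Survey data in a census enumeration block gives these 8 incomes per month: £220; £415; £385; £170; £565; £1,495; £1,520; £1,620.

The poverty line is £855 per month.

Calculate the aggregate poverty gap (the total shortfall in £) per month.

£2,520

Incomes under z: £170, £220, £385, £415, £565 (q = 5 of N = 8).
Individual gaps: 855−170 = 685; 855−220 = 635; 855−385 = 470; 855−415 = 440; 855−565 = 290.
Aggregate gap = £2,520.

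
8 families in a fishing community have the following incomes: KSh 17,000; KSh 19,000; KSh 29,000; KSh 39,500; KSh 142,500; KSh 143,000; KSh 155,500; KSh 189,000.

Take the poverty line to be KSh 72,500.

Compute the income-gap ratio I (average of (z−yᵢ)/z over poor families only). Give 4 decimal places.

Poor units: KSh 17,000, KSh 19,000, KSh 29,000, KSh 39,500 (q = 4 of N = 8).
Shortfall ratios (z−y)/z: 0.7655, 0.7379, 0.6000, 0.4552; sum = 2.558621.
The income-gap ratio divides by q (the poor only): 2.558621 / 4 = 0.6397.

0.6397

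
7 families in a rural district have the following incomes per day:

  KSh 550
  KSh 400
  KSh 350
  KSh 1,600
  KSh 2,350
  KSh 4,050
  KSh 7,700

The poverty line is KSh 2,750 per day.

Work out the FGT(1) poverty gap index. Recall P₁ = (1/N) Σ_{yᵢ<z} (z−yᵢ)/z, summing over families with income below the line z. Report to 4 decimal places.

Incomes under z: KSh 350, KSh 400, KSh 550, KSh 1,600, KSh 2,350 (q = 5 of N = 7).
Normalized shortfalls: (2750−350)/2750 = 0.8727; (2750−400)/2750 = 0.8545; (2750−550)/2750 = 0.8000; (2750−1600)/2750 = 0.4182; (2750−2350)/2750 = 0.1455.
Sum of shortfalls = 3.090909; P₁ averages over all N: 3.090909 / 7 = 0.4416.

0.4416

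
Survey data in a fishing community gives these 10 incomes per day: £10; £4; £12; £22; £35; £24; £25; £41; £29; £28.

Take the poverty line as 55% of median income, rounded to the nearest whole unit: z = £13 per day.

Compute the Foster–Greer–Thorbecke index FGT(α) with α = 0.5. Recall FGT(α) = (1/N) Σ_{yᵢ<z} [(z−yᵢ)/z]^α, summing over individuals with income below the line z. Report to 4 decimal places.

0.1590

Below the line: £4, £10, £12 (q = 3 of N = 10).
Shortfall ratios: (13−4)/13 = 0.6923; (13−10)/13 = 0.2308; (13−12)/13 = 0.0769.
Raised to α = 0.5: 0.83205; 0.48038; 0.27735.
Sum = 1.589785; FGT(0.5) = 1.589785 / 10 = 0.1590.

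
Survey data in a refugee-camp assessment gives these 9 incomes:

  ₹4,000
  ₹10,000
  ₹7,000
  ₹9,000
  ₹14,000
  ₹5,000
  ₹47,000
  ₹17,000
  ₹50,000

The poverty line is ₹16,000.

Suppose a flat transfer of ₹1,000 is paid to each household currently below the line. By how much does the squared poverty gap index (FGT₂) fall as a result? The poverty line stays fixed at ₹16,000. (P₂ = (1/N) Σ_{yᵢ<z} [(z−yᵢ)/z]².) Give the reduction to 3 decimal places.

0.038

Before: below the line — ₹4,000, ₹5,000, ₹7,000, ₹9,000, ₹10,000, ₹14,000; squared poverty gap index (FGT₂) = 0.18880.
After the ₹1,000 transfer: below the line — ₹5,000, ₹6,000, ₹8,000, ₹10,000, ₹11,000, ₹15,000; squared poverty gap index (FGT₂) = 0.15061.
Reduction = 0.18880 − 0.15061 = 0.038.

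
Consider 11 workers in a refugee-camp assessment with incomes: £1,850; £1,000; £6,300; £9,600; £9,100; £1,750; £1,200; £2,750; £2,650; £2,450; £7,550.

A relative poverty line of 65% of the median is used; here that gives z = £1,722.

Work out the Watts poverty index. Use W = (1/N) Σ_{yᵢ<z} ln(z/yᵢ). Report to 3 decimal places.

Incomes under z: £1,000, £1,200 (q = 2 of N = 11).
Log shortfalls: ln(1722/1000) = 0.5435; ln(1722/1200) = 0.3612.
W = 0.904651 / 11 = 0.082.

0.082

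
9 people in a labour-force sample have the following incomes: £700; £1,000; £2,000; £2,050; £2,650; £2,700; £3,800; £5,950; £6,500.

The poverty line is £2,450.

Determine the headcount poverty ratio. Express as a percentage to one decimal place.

4 of the 9 people have income below £2,450.
H = 4/9 = 44.4%.

44.4%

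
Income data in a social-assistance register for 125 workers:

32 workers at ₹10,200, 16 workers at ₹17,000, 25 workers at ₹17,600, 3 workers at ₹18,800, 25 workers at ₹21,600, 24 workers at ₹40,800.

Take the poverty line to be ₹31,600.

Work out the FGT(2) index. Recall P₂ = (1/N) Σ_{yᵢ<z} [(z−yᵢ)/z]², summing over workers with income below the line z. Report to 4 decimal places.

Below the line: 32×₹10,200, 16×₹17,000, 25×₹17,600, 3×₹18,800, 25×₹21,600 (q = 101 of N = 125).
Gap ratios (z−y)/z: (31600−10200)/31600 = 0.6772 (×32); (31600−17000)/31600 = 0.4620 (×16); (31600−17600)/31600 = 0.4430 (×25); (31600−18800)/31600 = 0.4051 (×3); (31600−21600)/31600 = 0.3165 (×25).
Squared: 0.4586 (×32); 0.2135 (×16); 0.1963 (×25); 0.1641 (×3); 0.1001 (×25).
Sum = 25.994232; P₂ = 25.994232 / 125 = 0.2080.

0.2080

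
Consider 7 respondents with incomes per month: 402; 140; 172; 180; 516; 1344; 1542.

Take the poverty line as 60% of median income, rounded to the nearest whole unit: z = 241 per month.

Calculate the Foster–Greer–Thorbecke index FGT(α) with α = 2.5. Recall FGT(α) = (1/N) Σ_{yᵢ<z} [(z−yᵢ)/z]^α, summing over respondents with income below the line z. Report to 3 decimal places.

0.027

Below z: 140, 172, 180 (q = 3 of N = 7).
Gap ratios (z−y)/z: (241−140)/241 = 0.4191; (241−172)/241 = 0.2863; (241−180)/241 = 0.2531.
Raised to α = 2.5: 0.11370; 0.04386; 0.03223.
Sum = 0.189793; FGT(2.5) = 0.189793 / 7 = 0.027.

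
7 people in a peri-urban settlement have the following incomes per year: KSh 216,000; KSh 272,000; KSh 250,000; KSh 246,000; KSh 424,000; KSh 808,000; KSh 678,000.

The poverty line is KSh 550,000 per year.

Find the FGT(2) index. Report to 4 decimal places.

0.1828

Incomes under z: KSh 216,000, KSh 246,000, KSh 250,000, KSh 272,000, KSh 424,000 (q = 5 of N = 7).
Relative gaps: (550000−216000)/550000 = 0.6073; (550000−246000)/550000 = 0.5527; (550000−250000)/550000 = 0.5455; (550000−272000)/550000 = 0.5055; (550000−424000)/550000 = 0.2291.
Squared: 0.3688; 0.3055; 0.2975; 0.2555; 0.0525.
Sum = 1.279775; P₂ = 1.279775 / 7 = 0.1828.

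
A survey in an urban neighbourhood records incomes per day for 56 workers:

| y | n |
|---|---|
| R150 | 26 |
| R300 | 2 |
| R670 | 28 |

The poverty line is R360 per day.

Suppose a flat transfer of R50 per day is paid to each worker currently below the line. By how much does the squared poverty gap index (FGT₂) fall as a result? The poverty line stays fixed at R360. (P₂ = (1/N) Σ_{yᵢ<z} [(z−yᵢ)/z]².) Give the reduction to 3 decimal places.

Before: below the line — 26×R150, 2×R300; squared poverty gap index (FGT₂) = 0.15898.
After the R50 transfer: below the line — 26×R200, 2×R350; squared poverty gap index (FGT₂) = 0.09174.
Reduction = 0.15898 − 0.09174 = 0.067.

0.067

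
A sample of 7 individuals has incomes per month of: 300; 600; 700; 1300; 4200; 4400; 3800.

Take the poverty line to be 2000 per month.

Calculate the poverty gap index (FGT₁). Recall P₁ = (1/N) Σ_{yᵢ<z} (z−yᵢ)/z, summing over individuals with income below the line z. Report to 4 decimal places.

Below z: 300, 600, 700, 1300 (q = 4 of N = 7).
Normalized shortfalls: (2000−300)/2000 = 0.8500; (2000−600)/2000 = 0.7000; (2000−700)/2000 = 0.6500; (2000−1300)/2000 = 0.3500.
Σ = 2.550000. Dividing by the full population N = 7 gives P₁ = 0.3643.

0.3643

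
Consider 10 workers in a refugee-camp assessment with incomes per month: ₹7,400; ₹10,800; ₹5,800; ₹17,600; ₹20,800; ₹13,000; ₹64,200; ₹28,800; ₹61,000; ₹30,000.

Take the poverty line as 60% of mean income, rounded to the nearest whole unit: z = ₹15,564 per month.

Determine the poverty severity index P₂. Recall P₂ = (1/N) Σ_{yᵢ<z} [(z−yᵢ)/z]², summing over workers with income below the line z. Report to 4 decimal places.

Below z: ₹5,800, ₹7,400, ₹10,800, ₹13,000 (q = 4 of N = 10).
Shortfall ratios: (15564−5800)/15564 = 0.6273; (15564−7400)/15564 = 0.5245; (15564−10800)/15564 = 0.3061; (15564−13000)/15564 = 0.1647.
Squared: 0.3936; 0.2751; 0.0937; 0.0271.
Sum = 0.789539; P₂ = 0.789539 / 10 = 0.0790.

0.0790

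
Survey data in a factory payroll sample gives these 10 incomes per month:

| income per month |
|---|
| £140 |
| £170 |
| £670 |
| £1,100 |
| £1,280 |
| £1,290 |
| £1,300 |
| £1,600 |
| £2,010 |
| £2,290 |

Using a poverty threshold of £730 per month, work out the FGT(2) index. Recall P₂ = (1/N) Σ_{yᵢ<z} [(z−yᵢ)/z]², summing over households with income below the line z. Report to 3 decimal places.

Below z: £140, £170, £670 (q = 3 of N = 10).
Relative gaps: (730−140)/730 = 0.8082; (730−170)/730 = 0.7671; (730−670)/730 = 0.0822.
Squared: 0.6532; 0.5885; 0.0068.
Sum = 1.248452; P₂ = 1.248452 / 10 = 0.125.

0.125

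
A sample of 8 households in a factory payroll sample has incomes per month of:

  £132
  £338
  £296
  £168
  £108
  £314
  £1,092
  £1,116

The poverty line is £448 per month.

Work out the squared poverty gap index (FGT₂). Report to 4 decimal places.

Below the line: £108, £132, £168, £296, £314, £338 (q = 6 of N = 8).
Normalized shortfalls: (448−108)/448 = 0.7589; (448−132)/448 = 0.7054; (448−168)/448 = 0.6250; (448−296)/448 = 0.3393; (448−314)/448 = 0.2991; (448−338)/448 = 0.2455.
Squared: 0.5760; 0.4975; 0.3906; 0.1151; 0.0895; 0.0603.
Sum = 1.728994; P₂ = 1.728994 / 8 = 0.2161.

0.2161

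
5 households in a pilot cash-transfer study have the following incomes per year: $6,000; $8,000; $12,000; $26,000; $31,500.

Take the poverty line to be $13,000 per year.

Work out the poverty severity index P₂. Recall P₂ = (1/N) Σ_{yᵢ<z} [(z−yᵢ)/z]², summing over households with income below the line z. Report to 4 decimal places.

0.0888

Below the line: $6,000, $8,000, $12,000 (q = 3 of N = 5).
Shortfall ratios: (13000−6000)/13000 = 0.5385; (13000−8000)/13000 = 0.3846; (13000−12000)/13000 = 0.0769.
Squared: 0.2899; 0.1479; 0.0059.
Sum = 0.443787; P₂ = 0.443787 / 5 = 0.0888.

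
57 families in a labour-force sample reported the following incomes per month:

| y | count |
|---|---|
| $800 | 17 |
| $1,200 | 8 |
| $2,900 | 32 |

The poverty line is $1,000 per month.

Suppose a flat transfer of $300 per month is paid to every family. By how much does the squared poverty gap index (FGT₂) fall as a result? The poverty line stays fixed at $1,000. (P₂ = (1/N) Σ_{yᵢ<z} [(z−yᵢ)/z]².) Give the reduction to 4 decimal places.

0.0119

Before: below the line — 17×$800; squared poverty gap index (FGT₂) = 0.011930.
After the $300 transfer: below the line — none; squared poverty gap index (FGT₂) = 0.000000.
Reduction = 0.011930 − 0.000000 = 0.0119.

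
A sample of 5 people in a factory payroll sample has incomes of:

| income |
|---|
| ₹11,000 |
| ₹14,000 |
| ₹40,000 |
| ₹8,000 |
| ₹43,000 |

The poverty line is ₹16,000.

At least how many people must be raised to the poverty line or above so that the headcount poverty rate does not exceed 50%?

1

3 of the 5 people are poor, so H = 3/5 = 0.600.
A headcount ratio of at most 50% allows at most ⌊0.50 × 5⌋ = 2 poor people.
So at least 3 − 2 = 1 must be lifted.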